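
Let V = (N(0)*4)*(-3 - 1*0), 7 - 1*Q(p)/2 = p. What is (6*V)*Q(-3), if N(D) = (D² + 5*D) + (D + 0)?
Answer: 0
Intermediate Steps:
Q(p) = 14 - 2*p
N(D) = D² + 6*D (N(D) = (D² + 5*D) + D = D² + 6*D)
V = 0 (V = ((0*(6 + 0))*4)*(-3 - 1*0) = ((0*6)*4)*(-3 + 0) = (0*4)*(-3) = 0*(-3) = 0)
(6*V)*Q(-3) = (6*0)*(14 - 2*(-3)) = 0*(14 + 6) = 0*20 = 0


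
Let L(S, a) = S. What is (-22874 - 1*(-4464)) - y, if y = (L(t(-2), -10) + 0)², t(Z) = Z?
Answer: -18414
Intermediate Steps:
y = 4 (y = (-2 + 0)² = (-2)² = 4)
(-22874 - 1*(-4464)) - y = (-22874 - 1*(-4464)) - 1*4 = (-22874 + 4464) - 4 = -18410 - 4 = -18414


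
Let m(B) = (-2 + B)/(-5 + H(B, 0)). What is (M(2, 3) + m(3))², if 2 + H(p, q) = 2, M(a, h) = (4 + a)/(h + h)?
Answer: 16/25 ≈ 0.64000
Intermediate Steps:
M(a, h) = (4 + a)/(2*h) (M(a, h) = (4 + a)/((2*h)) = (4 + a)*(1/(2*h)) = (4 + a)/(2*h))
H(p, q) = 0 (H(p, q) = -2 + 2 = 0)
m(B) = ⅖ - B/5 (m(B) = (-2 + B)/(-5 + 0) = (-2 + B)/(-5) = (-2 + B)*(-⅕) = ⅖ - B/5)
(M(2, 3) + m(3))² = ((½)*(4 + 2)/3 + (⅖ - ⅕*3))² = ((½)*(⅓)*6 + (⅖ - ⅗))² = (1 - ⅕)² = (⅘)² = 16/25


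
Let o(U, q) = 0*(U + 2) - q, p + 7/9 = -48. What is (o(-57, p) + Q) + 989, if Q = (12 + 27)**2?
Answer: 23029/9 ≈ 2558.8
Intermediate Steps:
p = -439/9 (p = -7/9 - 48 = -439/9 ≈ -48.778)
o(U, q) = -q (o(U, q) = 0*(2 + U) - q = 0 - q = -q)
Q = 1521 (Q = 39**2 = 1521)
(o(-57, p) + Q) + 989 = (-1*(-439/9) + 1521) + 989 = (439/9 + 1521) + 989 = 14128/9 + 989 = 23029/9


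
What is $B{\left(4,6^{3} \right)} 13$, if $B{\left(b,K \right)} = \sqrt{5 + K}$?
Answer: $13 \sqrt{221} \approx 193.26$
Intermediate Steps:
$B{\left(4,6^{3} \right)} 13 = \sqrt{5 + 6^{3}} \cdot 13 = \sqrt{5 + 216} \cdot 13 = \sqrt{221} \cdot 13 = 13 \sqrt{221}$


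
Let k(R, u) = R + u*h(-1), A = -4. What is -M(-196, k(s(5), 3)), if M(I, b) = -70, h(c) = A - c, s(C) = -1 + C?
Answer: 70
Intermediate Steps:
h(c) = -4 - c
k(R, u) = R - 3*u (k(R, u) = R + u*(-4 - 1*(-1)) = R + u*(-4 + 1) = R + u*(-3) = R - 3*u)
-M(-196, k(s(5), 3)) = -1*(-70) = 70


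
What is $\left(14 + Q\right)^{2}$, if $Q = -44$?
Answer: $900$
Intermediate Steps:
$\left(14 + Q\right)^{2} = \left(14 - 44\right)^{2} = \left(-30\right)^{2} = 900$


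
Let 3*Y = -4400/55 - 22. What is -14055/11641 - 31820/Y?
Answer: 184969375/197897 ≈ 934.67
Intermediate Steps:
Y = -34 (Y = (-4400/55 - 22)/3 = (-50*8/5 - 22)/3 = (-80 - 22)/3 = (⅓)*(-102) = -34)
-14055/11641 - 31820/Y = -14055/11641 - 31820/(-34) = -14055*1/11641 - 31820*(-1/34) = -14055/11641 + 15910/17 = 184969375/197897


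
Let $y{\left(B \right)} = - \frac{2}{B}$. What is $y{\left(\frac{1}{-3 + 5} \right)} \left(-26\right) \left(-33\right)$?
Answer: $-3432$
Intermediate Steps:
$y{\left(\frac{1}{-3 + 5} \right)} \left(-26\right) \left(-33\right) = - \frac{2}{\frac{1}{-3 + 5}} \left(-26\right) \left(-33\right) = - \frac{2}{\frac{1}{2}} \left(-26\right) \left(-33\right) = - 2 \frac{1}{\frac{1}{2}} \left(-26\right) \left(-33\right) = \left(-2\right) 2 \left(-26\right) \left(-33\right) = \left(-4\right) \left(-26\right) \left(-33\right) = 104 \left(-33\right) = -3432$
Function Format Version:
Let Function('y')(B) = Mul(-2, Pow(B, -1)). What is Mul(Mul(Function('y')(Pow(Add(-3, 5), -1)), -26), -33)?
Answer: -3432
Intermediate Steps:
Mul(Mul(Function('y')(Pow(Add(-3, 5), -1)), -26), -33) = Mul(Mul(Mul(-2, Pow(Pow(Add(-3, 5), -1), -1)), -26), -33) = Mul(Mul(Mul(-2, Pow(Pow(2, -1), -1)), -26), -33) = Mul(Mul(Mul(-2, Pow(Rational(1, 2), -1)), -26), -33) = Mul(Mul(Mul(-2, 2), -26), -33) = Mul(Mul(-4, -26), -33) = Mul(104, -33) = -3432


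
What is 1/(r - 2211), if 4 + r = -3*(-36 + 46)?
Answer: -1/2245 ≈ -0.00044543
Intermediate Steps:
r = -34 (r = -4 - 3*(-36 + 46) = -4 - 3*10 = -4 - 30 = -34)
1/(r - 2211) = 1/(-34 - 2211) = 1/(-2245) = -1/2245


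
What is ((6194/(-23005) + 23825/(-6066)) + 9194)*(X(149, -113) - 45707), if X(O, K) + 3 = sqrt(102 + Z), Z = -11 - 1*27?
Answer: -3256068643212049/7752685 ≈ -4.1999e+8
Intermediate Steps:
Z = -38 (Z = -11 - 27 = -38)
X(O, K) = 5 (X(O, K) = -3 + sqrt(102 - 38) = -3 + sqrt(64) = -3 + 8 = 5)
((6194/(-23005) + 23825/(-6066)) + 9194)*(X(149, -113) - 45707) = ((6194/(-23005) + 23825/(-6066)) + 9194)*(5 - 45707) = ((6194*(-1/23005) + 23825*(-1/6066)) + 9194)*(-45702) = ((-6194/23005 - 23825/6066) + 9194)*(-45702) = (-585666929/139548330 + 9194)*(-45702) = (1282421679091/139548330)*(-45702) = -3256068643212049/7752685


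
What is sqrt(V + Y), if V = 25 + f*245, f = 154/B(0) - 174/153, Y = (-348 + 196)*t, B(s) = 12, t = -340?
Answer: sqrt(567751890)/102 ≈ 233.60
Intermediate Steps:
Y = 51680 (Y = (-348 + 196)*(-340) = -152*(-340) = 51680)
f = 1193/102 (f = 154/12 - 174/153 = 154*(1/12) - 174*1/153 = 77/6 - 58/51 = 1193/102 ≈ 11.696)
V = 294835/102 (V = 25 + (1193/102)*245 = 25 + 292285/102 = 294835/102 ≈ 2890.5)
sqrt(V + Y) = sqrt(294835/102 + 51680) = sqrt(5566195/102) = sqrt(567751890)/102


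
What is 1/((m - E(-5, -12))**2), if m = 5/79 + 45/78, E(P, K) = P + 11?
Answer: 4218916/121198081 ≈ 0.034810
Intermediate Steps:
E(P, K) = 11 + P
m = 1315/2054 (m = 5*(1/79) + 45*(1/78) = 5/79 + 15/26 = 1315/2054 ≈ 0.64021)
1/((m - E(-5, -12))**2) = 1/((1315/2054 - (11 - 5))**2) = 1/((1315/2054 - 1*6)**2) = 1/((1315/2054 - 6)**2) = 1/((-11009/2054)**2) = 1/(121198081/4218916) = 4218916/121198081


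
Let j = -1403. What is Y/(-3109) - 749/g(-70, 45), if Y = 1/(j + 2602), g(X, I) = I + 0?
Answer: -2792040604/167746095 ≈ -16.644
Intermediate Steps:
g(X, I) = I
Y = 1/1199 (Y = 1/(-1403 + 2602) = 1/1199 ≈ 0.00083403)
Y/(-3109) - 749/g(-70, 45) = (1/1199)/(-3109) - 749/45 = (1/1199)*(-1/3109) - 749*1/45 = -1/3727691 - 749/45 = -2792040604/167746095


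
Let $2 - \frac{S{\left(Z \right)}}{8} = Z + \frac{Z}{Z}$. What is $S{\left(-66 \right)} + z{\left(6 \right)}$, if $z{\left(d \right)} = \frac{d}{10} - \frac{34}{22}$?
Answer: $\frac{29428}{55} \approx 535.05$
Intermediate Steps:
$z{\left(d \right)} = - \frac{17}{11} + \frac{d}{10}$ ($z{\left(d \right)} = d \frac{1}{10} - \frac{17}{11} = \frac{d}{10} - \frac{17}{11} = - \frac{17}{11} + \frac{d}{10}$)
$S{\left(Z \right)} = 8 - 8 Z$ ($S{\left(Z \right)} = 16 - 8 \left(Z + \frac{Z}{Z}\right) = 16 - 8 \left(Z + 1\right) = 16 - 8 \left(1 + Z\right) = 16 - \left(8 + 8 Z\right) = 8 - 8 Z$)
$S{\left(-66 \right)} + z{\left(6 \right)} = \left(8 - -528\right) + \left(- \frac{17}{11} + \frac{1}{10} \cdot 6\right) = \left(8 + 528\right) + \left(- \frac{17}{11} + \frac{3}{5}\right) = 536 - \frac{52}{55} = \frac{29428}{55}$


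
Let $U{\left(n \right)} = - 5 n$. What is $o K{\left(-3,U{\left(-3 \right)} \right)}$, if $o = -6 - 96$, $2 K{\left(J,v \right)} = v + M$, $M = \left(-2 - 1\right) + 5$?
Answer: $-867$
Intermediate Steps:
$M = 2$ ($M = -3 + 5 = 2$)
$K{\left(J,v \right)} = 1 + \frac{v}{2}$ ($K{\left(J,v \right)} = \frac{v + 2}{2} = \frac{2 + v}{2} = 1 + \frac{v}{2}$)
$o = -102$ ($o = -6 - 96 = -102$)
$o K{\left(-3,U{\left(-3 \right)} \right)} = - 102 \left(1 + \frac{\left(-5\right) \left(-3\right)}{2}\right) = - 102 \left(1 + \frac{1}{2} \cdot 15\right) = - 102 \left(1 + \frac{15}{2}\right) = \left(-102\right) \frac{17}{2} = -867$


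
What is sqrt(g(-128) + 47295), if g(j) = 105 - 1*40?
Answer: 16*sqrt(185) ≈ 217.62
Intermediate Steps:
g(j) = 65 (g(j) = 105 - 40 = 65)
sqrt(g(-128) + 47295) = sqrt(65 + 47295) = sqrt(47360) = 16*sqrt(185)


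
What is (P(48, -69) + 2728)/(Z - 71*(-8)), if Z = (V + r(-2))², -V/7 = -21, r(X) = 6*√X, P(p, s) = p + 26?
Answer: -2802*I/(-22105*I + 1764*√2) ≈ 0.12516 - 0.014126*I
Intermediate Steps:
P(p, s) = 26 + p
V = 147 (V = -7*(-21) = 147)
Z = (147 + 6*I*√2)² (Z = (147 + 6*√(-2))² = (147 + 6*(I*√2))² = (147 + 6*I*√2)² ≈ 21537.0 + 2494.7*I)
(P(48, -69) + 2728)/(Z - 71*(-8)) = ((26 + 48) + 2728)/((21537 + 1764*I*√2) - 71*(-8)) = (74 + 2728)/((21537 + 1764*I*√2) + 568) = 2802/(22105 + 1764*I*√2)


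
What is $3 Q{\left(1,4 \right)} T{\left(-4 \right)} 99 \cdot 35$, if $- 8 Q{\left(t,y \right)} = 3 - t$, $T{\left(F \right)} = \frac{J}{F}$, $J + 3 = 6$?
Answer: $\frac{31185}{16} \approx 1949.1$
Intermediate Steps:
$J = 3$ ($J = -3 + 6 = 3$)
$T{\left(F \right)} = \frac{3}{F}$
$Q{\left(t,y \right)} = - \frac{3}{8} + \frac{t}{8}$ ($Q{\left(t,y \right)} = - \frac{3 - t}{8} = - \frac{3}{8} + \frac{t}{8}$)
$3 Q{\left(1,4 \right)} T{\left(-4 \right)} 99 \cdot 35 = 3 \left(- \frac{3}{8} + \frac{1}{8} \cdot 1\right) \frac{3}{-4} \cdot 99 \cdot 35 = 3 \left(- \frac{3}{8} + \frac{1}{8}\right) 3 \left(- \frac{1}{4}\right) 99 \cdot 35 = 3 \left(- \frac{1}{4}\right) \left(- \frac{3}{4}\right) 99 \cdot 35 = \left(- \frac{3}{4}\right) \left(- \frac{3}{4}\right) 99 \cdot 35 = \frac{9}{16} \cdot 99 \cdot 35 = \frac{891}{16} \cdot 35 = \frac{31185}{16}$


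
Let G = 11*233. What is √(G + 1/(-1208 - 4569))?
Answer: 5*√3421474466/5777 ≈ 50.626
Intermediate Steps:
G = 2563
√(G + 1/(-1208 - 4569)) = √(2563 + 1/(-1208 - 4569)) = √(2563 + 1/(-5777)) = √(2563 - 1/5777) = √(14806450/5777) = 5*√3421474466/5777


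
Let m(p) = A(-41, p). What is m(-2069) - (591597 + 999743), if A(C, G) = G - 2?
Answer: -1593411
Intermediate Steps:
A(C, G) = -2 + G
m(p) = -2 + p
m(-2069) - (591597 + 999743) = (-2 - 2069) - (591597 + 999743) = -2071 - 1*1591340 = -2071 - 1591340 = -1593411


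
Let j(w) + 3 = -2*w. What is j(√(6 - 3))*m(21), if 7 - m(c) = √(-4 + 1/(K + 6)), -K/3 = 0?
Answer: -(3 + 2*√3)*(42 - I*√138)/6 ≈ -45.249 + 12.656*I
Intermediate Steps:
K = 0 (K = -3*0 = 0)
m(c) = 7 - I*√138/6 (m(c) = 7 - √(-4 + 1/(0 + 6)) = 7 - √(-4 + 1/6) = 7 - √(-4 + ⅙) = 7 - √(-23/6) = 7 - I*√138/6)
j(w) = -3 - 2*w
j(√(6 - 3))*m(21) = (-3 - 2*√(6 - 3))*(7 - I*√138/6) = (-3 - 2*√3)*(7 - I*√138/6)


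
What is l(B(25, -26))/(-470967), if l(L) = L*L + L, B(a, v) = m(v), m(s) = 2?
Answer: -2/156989 ≈ -1.2740e-5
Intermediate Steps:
B(a, v) = 2
l(L) = L + L**2 (l(L) = L**2 + L = L + L**2)
l(B(25, -26))/(-470967) = (2*(1 + 2))/(-470967) = (2*3)*(-1/470967) = 6*(-1/470967) = -2/156989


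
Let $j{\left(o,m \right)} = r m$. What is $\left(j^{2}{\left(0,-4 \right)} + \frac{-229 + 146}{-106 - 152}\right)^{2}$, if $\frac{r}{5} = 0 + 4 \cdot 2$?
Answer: $\frac{43624479443689}{66564} \approx 6.5538 \cdot 10^{8}$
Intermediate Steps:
$r = 40$ ($r = 5 \left(0 + 4 \cdot 2\right) = 5 \left(0 + 8\right) = 5 \cdot 8 = 40$)
$j{\left(o,m \right)} = 40 m$
$\left(j^{2}{\left(0,-4 \right)} + \frac{-229 + 146}{-106 - 152}\right)^{2} = \left(\left(40 \left(-4\right)\right)^{2} + \frac{-229 + 146}{-106 - 152}\right)^{2} = \left(\left(-160\right)^{2} - \frac{83}{-258}\right)^{2} = \left(25600 - - \frac{83}{258}\right)^{2} = \left(25600 + \frac{83}{258}\right)^{2} = \left(\frac{6604883}{258}\right)^{2} = \frac{43624479443689}{66564}$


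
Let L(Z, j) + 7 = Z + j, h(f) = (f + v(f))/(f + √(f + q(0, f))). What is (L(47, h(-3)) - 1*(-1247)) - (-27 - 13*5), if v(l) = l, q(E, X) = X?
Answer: 6901/5 + 2*I*√6/5 ≈ 1380.2 + 0.9798*I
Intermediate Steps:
h(f) = 2*f/(f + √2*√f) (h(f) = (f + f)/(f + √(f + f)) = (2*f)/(f + √(2*f)) = (2*f)/(f + √2*√f) = 2*f/(f + √2*√f))
L(Z, j) = -7 + Z + j (L(Z, j) = -7 + (Z + j) = -7 + Z + j)
(L(47, h(-3)) - 1*(-1247)) - (-27 - 13*5) = ((-7 + 47 + 2*(-3)/(-3 + √2*√(-3))) - 1*(-1247)) - (-27 - 13*5) = ((-7 + 47 + 2*(-3)/(-3 + √2*(I*√3))) + 1247) - (-27 - 65) = ((-7 + 47 + 2*(-3)/(-3 + I*√6)) + 1247) - 1*(-92) = ((-7 + 47 - 6/(-3 + I*√6)) + 1247) + 92 = ((40 - 6/(-3 + I*√6)) + 1247) + 92 = (1287 - 6/(-3 + I*√6)) + 92 = 1379 - 6/(-3 + I*√6)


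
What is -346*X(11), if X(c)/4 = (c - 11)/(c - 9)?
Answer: 0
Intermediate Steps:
X(c) = 4*(-11 + c)/(-9 + c) (X(c) = 4*((c - 11)/(c - 9)) = 4*((-11 + c)/(-9 + c)) = 4*(-11 + c)/(-9 + c))
-346*X(11) = -1384*(-11 + 11)/(-9 + 11) = -1384*0/2 = -346*0 = 0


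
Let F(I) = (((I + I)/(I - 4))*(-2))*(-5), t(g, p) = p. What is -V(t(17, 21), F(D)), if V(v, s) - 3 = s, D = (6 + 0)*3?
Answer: -201/7 ≈ -28.714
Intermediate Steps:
D = 18 (D = 6*3 = 18)
F(I) = 20*I/(-4 + I) (F(I) = (((2*I)/(-4 + I))*(-2))*(-5) = ((2*I/(-4 + I))*(-2))*(-5) = -4*I/(-4 + I)*(-5) = 20*I/(-4 + I))
V(v, s) = 3 + s
-V(t(17, 21), F(D)) = -(3 + 20*18/(-4 + 18)) = -(3 + 20*18/14) = -(3 + 20*18*(1/14)) = -(3 + 180/7) = -1*201/7 = -201/7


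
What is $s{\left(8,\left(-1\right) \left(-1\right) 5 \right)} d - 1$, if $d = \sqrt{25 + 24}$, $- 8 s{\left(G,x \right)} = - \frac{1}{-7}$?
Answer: $- \frac{9}{8} \approx -1.125$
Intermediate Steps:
$s{\left(G,x \right)} = - \frac{1}{56}$ ($s{\left(G,x \right)} = - \frac{\left(-1\right) \frac{1}{-7}}{8} = - \frac{\left(-1\right) \left(- \frac{1}{7}\right)}{8} = \left(- \frac{1}{8}\right) \frac{1}{7} = - \frac{1}{56}$)
$d = 7$ ($d = \sqrt{49} = 7$)
$s{\left(8,\left(-1\right) \left(-1\right) 5 \right)} d - 1 = \left(- \frac{1}{56}\right) 7 - 1 = - \frac{1}{8} - 1 = - \frac{9}{8}$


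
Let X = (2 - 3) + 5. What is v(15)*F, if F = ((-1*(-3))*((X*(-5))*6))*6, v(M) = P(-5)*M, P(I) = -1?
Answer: 32400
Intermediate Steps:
X = 4 (X = -1 + 5 = 4)
v(M) = -M
F = -2160 (F = ((-1*(-3))*((4*(-5))*6))*6 = (3*(-20*6))*6 = (3*(-120))*6 = -360*6 = -2160)
v(15)*F = -1*15*(-2160) = -15*(-2160) = 32400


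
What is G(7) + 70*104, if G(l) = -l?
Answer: 7273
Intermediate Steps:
G(7) + 70*104 = -1*7 + 70*104 = -7 + 7280 = 7273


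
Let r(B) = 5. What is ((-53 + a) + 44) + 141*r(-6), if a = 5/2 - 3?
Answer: 1391/2 ≈ 695.50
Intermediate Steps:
a = -1/2 (a = 5*(1/2) - 3 = 5/2 - 3 = -1/2 ≈ -0.50000)
((-53 + a) + 44) + 141*r(-6) = ((-53 - 1/2) + 44) + 141*5 = (-107/2 + 44) + 705 = -19/2 + 705 = 1391/2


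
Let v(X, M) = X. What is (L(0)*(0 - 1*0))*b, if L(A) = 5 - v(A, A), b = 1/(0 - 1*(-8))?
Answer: 0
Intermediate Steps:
b = ⅛ (b = 1/(0 + 8) = 1/8 = ⅛ ≈ 0.12500)
L(A) = 5 - A
(L(0)*(0 - 1*0))*b = ((5 - 1*0)*(0 - 1*0))*(⅛) = ((5 + 0)*(0 + 0))*(⅛) = (5*0)*(⅛) = 0*(⅛) = 0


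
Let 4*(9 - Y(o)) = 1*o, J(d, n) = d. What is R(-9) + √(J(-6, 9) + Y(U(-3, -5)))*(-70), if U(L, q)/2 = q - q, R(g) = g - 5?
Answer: -14 - 70*√3 ≈ -135.24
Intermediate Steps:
R(g) = -5 + g
U(L, q) = 0 (U(L, q) = 2*(q - q) = 2*0 = 0)
Y(o) = 9 - o/4
R(-9) + √(J(-6, 9) + Y(U(-3, -5)))*(-70) = (-5 - 9) + √(-6 + (9 - ¼*0))*(-70) = -14 + √(-6 + (9 + 0))*(-70) = -14 + √(-6 + 9)*(-70) = -14 + √3*(-70) = -14 - 70*√3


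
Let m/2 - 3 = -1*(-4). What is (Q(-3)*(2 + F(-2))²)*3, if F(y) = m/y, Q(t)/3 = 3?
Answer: 675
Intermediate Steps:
m = 14 (m = 6 + 2*(-1*(-4)) = 6 + 2*4 = 6 + 8 = 14)
Q(t) = 9 (Q(t) = 3*3 = 9)
F(y) = 14/y
(Q(-3)*(2 + F(-2))²)*3 = (9*(2 + 14/(-2))²)*3 = (9*(2 + 14*(-½))²)*3 = (9*(2 - 7)²)*3 = (9*(-5)²)*3 = (9*25)*3 = 225*3 = 675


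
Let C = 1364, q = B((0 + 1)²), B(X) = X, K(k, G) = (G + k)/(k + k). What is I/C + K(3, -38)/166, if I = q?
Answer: -5843/169818 ≈ -0.034407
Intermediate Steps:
K(k, G) = (G + k)/(2*k) (K(k, G) = (G + k)/((2*k)) = (G + k)*(1/(2*k)) = (G + k)/(2*k))
q = 1 (q = (0 + 1)² = 1² = 1)
I = 1
I/C + K(3, -38)/166 = 1/1364 + ((½)*(-38 + 3)/3)/166 = 1*(1/1364) + ((½)*(⅓)*(-35))*(1/166) = 1/1364 - 35/6*1/166 = 1/1364 - 35/996 = -5843/169818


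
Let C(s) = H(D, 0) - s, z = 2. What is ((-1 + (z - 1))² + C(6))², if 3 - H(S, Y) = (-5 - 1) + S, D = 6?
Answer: 9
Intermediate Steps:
H(S, Y) = 9 - S (H(S, Y) = 3 - ((-5 - 1) + S) = 3 - (-6 + S) = 3 + (6 - S) = 9 - S)
C(s) = 3 - s (C(s) = (9 - 1*6) - s = (9 - 6) - s = 3 - s)
((-1 + (z - 1))² + C(6))² = ((-1 + (2 - 1))² + (3 - 1*6))² = ((-1 + 1)² + (3 - 6))² = (0² - 3)² = (0 - 3)² = (-3)² = 9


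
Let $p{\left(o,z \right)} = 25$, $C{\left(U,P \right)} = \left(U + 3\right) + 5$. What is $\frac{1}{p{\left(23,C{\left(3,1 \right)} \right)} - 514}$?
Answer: $- \frac{1}{489} \approx -0.002045$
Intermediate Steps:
$C{\left(U,P \right)} = 8 + U$ ($C{\left(U,P \right)} = \left(3 + U\right) + 5 = 8 + U$)
$\frac{1}{p{\left(23,C{\left(3,1 \right)} \right)} - 514} = \frac{1}{25 - 514} = \frac{1}{-489} = - \frac{1}{489}$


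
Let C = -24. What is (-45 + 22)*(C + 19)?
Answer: 115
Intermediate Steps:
(-45 + 22)*(C + 19) = (-45 + 22)*(-24 + 19) = -23*(-5) = 115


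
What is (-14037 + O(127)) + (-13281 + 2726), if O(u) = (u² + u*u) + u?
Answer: 7793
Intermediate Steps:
O(u) = u + 2*u² (O(u) = (u² + u²) + u = 2*u² + u = u + 2*u²)
(-14037 + O(127)) + (-13281 + 2726) = (-14037 + 127*(1 + 2*127)) + (-13281 + 2726) = (-14037 + 127*(1 + 254)) - 10555 = (-14037 + 127*255) - 10555 = (-14037 + 32385) - 10555 = 18348 - 10555 = 7793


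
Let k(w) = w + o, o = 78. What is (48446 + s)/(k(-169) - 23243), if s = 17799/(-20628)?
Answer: -333108763/160444584 ≈ -2.0762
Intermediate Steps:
s = -5933/6876 (s = 17799*(-1/20628) = -5933/6876 ≈ -0.86286)
k(w) = 78 + w (k(w) = w + 78 = 78 + w)
(48446 + s)/(k(-169) - 23243) = (48446 - 5933/6876)/((78 - 169) - 23243) = 333108763/(6876*(-91 - 23243)) = (333108763/6876)/(-23334) = (333108763/6876)*(-1/23334) = -333108763/160444584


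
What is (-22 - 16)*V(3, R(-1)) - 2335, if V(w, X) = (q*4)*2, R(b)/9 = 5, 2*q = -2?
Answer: -2031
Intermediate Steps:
q = -1 (q = (½)*(-2) = -1)
R(b) = 45 (R(b) = 9*5 = 45)
V(w, X) = -8 (V(w, X) = -1*4*2 = -4*2 = -8)
(-22 - 16)*V(3, R(-1)) - 2335 = (-22 - 16)*(-8) - 2335 = -38*(-8) - 2335 = 304 - 2335 = -2031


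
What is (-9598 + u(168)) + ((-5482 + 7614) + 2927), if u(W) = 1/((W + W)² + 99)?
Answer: -512884304/112995 ≈ -4539.0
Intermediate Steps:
u(W) = 1/(99 + 4*W²) (u(W) = 1/((2*W)² + 99) = 1/(4*W² + 99) = 1/(99 + 4*W²))
(-9598 + u(168)) + ((-5482 + 7614) + 2927) = (-9598 + 1/(99 + 4*168²)) + ((-5482 + 7614) + 2927) = (-9598 + 1/(99 + 4*28224)) + (2132 + 2927) = (-9598 + 1/(99 + 112896)) + 5059 = (-9598 + 1/112995) + 5059 = -1084526009/112995 + 5059 = -512884304/112995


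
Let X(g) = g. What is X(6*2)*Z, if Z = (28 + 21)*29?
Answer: 17052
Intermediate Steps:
Z = 1421 (Z = 49*29 = 1421)
X(6*2)*Z = (6*2)*1421 = 12*1421 = 17052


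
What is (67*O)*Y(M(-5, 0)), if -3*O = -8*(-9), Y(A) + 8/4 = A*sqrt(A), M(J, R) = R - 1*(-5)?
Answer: 3216 - 8040*sqrt(5) ≈ -14762.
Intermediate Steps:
M(J, R) = 5 + R (M(J, R) = R + 5 = 5 + R)
Y(A) = -2 + A**(3/2) (Y(A) = -2 + A*sqrt(A) = -2 + A**(3/2))
O = -24 (O = -(-1)*8*(-9)/3 = -(-1)*(-72)/3 = -1/3*72 = -24)
(67*O)*Y(M(-5, 0)) = (67*(-24))*(-2 + (5 + 0)**(3/2)) = -1608*(-2 + 5**(3/2)) = -1608*(-2 + 5*sqrt(5)) = 3216 - 8040*sqrt(5)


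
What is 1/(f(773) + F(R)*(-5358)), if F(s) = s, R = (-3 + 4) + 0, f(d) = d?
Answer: -1/4585 ≈ -0.00021810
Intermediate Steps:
R = 1 (R = 1 + 0 = 1)
1/(f(773) + F(R)*(-5358)) = 1/(773 + 1*(-5358)) = 1/(773 - 5358) = 1/(-4585) = -1/4585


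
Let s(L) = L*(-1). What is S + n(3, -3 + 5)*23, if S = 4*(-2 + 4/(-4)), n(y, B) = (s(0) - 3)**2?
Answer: 195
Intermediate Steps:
s(L) = -L
n(y, B) = 9 (n(y, B) = (-1*0 - 3)**2 = (0 - 3)**2 = (-3)**2 = 9)
S = -12 (S = 4*(-2 + 4*(-1/4)) = 4*(-2 - 1) = 4*(-3) = -12)
S + n(3, -3 + 5)*23 = -12 + 9*23 = -12 + 207 = 195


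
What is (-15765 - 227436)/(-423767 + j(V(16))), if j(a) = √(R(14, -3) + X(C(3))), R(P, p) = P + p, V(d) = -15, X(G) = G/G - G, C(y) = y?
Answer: 243201/423764 ≈ 0.57391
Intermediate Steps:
X(G) = 1 - G
j(a) = 3 (j(a) = √((14 - 3) + (1 - 1*3)) = √(11 + (1 - 3)) = √(11 - 2) = √9 = 3)
(-15765 - 227436)/(-423767 + j(V(16))) = (-15765 - 227436)/(-423767 + 3) = -243201/(-423764) = -243201*(-1/423764) = 243201/423764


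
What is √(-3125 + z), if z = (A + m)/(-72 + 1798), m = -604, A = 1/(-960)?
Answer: I*√134073432083490/207120 ≈ 55.905*I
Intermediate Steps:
A = -1/960 ≈ -0.0010417
z = -579841/1656960 (z = (-1/960 - 604)/(-72 + 1798) = -579841/960/1726 = -579841/960*1/1726 = -579841/1656960 ≈ -0.34994)
√(-3125 + z) = √(-3125 - 579841/1656960) = √(-5178579841/1656960) = I*√134073432083490/207120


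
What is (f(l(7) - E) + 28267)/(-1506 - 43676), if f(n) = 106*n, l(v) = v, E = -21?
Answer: -31235/45182 ≈ -0.69131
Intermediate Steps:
(f(l(7) - E) + 28267)/(-1506 - 43676) = (106*(7 - 1*(-21)) + 28267)/(-1506 - 43676) = (106*(7 + 21) + 28267)/(-45182) = (106*28 + 28267)*(-1/45182) = (2968 + 28267)*(-1/45182) = 31235*(-1/45182) = -31235/45182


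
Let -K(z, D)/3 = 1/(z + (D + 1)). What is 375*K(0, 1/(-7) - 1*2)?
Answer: 7875/8 ≈ 984.38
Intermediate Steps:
K(z, D) = -3/(1 + D + z) (K(z, D) = -3/(z + (D + 1)) = -3/(z + (1 + D)) = -3/(1 + D + z))
375*K(0, 1/(-7) - 1*2) = 375*(-3/(1 + (1/(-7) - 1*2) + 0)) = 375*(-3/(1 + (-⅐ - 2) + 0)) = 375*(-3/(1 - 15/7 + 0)) = 375*(-3/(-8/7)) = 375*(-3*(-7/8)) = 375*(21/8) = 7875/8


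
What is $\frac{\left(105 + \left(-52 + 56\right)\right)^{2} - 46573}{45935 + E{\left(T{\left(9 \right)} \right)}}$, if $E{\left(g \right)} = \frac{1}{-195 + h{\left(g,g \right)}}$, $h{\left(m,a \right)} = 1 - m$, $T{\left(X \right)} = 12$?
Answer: $- \frac{2382184}{3154203} \approx -0.75524$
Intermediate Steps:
$E{\left(g \right)} = \frac{1}{-194 - g}$ ($E{\left(g \right)} = \frac{1}{-195 - \left(-1 + g\right)} = \frac{1}{-194 - g}$)
$\frac{\left(105 + \left(-52 + 56\right)\right)^{2} - 46573}{45935 + E{\left(T{\left(9 \right)} \right)}} = \frac{\left(105 + \left(-52 + 56\right)\right)^{2} - 46573}{45935 - \frac{1}{194 + 12}} = \frac{\left(105 + 4\right)^{2} - 46573}{45935 - \frac{1}{206}} = \frac{109^{2} - 46573}{45935 - \frac{1}{206}} = \frac{11881 - 46573}{45935 - \frac{1}{206}} = - \frac{34692}{\frac{9462609}{206}} = \left(-34692\right) \frac{206}{9462609} = - \frac{2382184}{3154203}$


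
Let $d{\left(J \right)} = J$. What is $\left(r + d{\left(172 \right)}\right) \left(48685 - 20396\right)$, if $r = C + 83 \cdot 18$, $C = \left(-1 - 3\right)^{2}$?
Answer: $47582098$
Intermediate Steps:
$C = 16$ ($C = \left(-1 - 3\right)^{2} = \left(-4\right)^{2} = 16$)
$r = 1510$ ($r = 16 + 83 \cdot 18 = 16 + 1494 = 1510$)
$\left(r + d{\left(172 \right)}\right) \left(48685 - 20396\right) = \left(1510 + 172\right) \left(48685 - 20396\right) = 1682 \cdot 28289 = 47582098$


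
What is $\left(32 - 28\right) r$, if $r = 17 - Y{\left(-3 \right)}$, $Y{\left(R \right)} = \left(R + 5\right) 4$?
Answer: $36$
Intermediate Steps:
$Y{\left(R \right)} = 20 + 4 R$ ($Y{\left(R \right)} = \left(5 + R\right) 4 = 20 + 4 R$)
$r = 9$ ($r = 17 - \left(20 + 4 \left(-3\right)\right) = 17 - \left(20 - 12\right) = 17 - 8 = 9$)
$\left(32 - 28\right) r = \left(32 - 28\right) 9 = 4 \cdot 9 = 36$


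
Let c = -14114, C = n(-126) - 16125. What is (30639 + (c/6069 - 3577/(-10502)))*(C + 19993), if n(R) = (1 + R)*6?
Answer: 3044259822681253/31868319 ≈ 9.5526e+7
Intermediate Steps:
n(R) = 6 + 6*R
C = -16875 (C = (6 + 6*(-126)) - 16125 = (6 - 756) - 16125 = -750 - 16125 = -16875)
(30639 + (c/6069 - 3577/(-10502)))*(C + 19993) = (30639 + (-14114/6069 - 3577/(-10502)))*(-16875 + 19993) = (30639 + (-14114*1/6069 - 3577*(-1/10502)))*3118 = (30639 + (-14114/6069 + 3577/10502))*3118 = (30639 - 126516415/63736638)*3118 = (1952700335267/63736638)*3118 = 3044259822681253/31868319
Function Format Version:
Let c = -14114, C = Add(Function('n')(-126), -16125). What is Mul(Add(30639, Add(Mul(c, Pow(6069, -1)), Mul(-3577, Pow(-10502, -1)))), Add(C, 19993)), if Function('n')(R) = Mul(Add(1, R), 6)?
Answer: Rational(3044259822681253, 31868319) ≈ 9.5526e+7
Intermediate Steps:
Function('n')(R) = Add(6, Mul(6, R))
C = -16875 (C = Add(Add(6, Mul(6, -126)), -16125) = Add(Add(6, -756), -16125) = Add(-750, -16125) = -16875)
Mul(Add(30639, Add(Mul(c, Pow(6069, -1)), Mul(-3577, Pow(-10502, -1)))), Add(C, 19993)) = Mul(Add(30639, Add(Mul(-14114, Pow(6069, -1)), Mul(-3577, Pow(-10502, -1)))), Add(-16875, 19993)) = Mul(Add(30639, Add(Mul(-14114, Rational(1, 6069)), Mul(-3577, Rational(-1, 10502)))), 3118) = Mul(Add(30639, Add(Rational(-14114, 6069), Rational(3577, 10502))), 3118) = Mul(Add(30639, Rational(-126516415, 63736638)), 3118) = Mul(Rational(1952700335267, 63736638), 3118) = Rational(3044259822681253, 31868319)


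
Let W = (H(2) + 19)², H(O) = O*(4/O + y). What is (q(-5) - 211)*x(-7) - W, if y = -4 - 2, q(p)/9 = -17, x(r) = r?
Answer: 2427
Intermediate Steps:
q(p) = -153 (q(p) = 9*(-17) = -153)
y = -6
H(O) = O*(-6 + 4/O) (H(O) = O*(4/O - 6) = O*(-6 + 4/O))
W = 121 (W = ((4 - 6*2) + 19)² = ((4 - 12) + 19)² = (-8 + 19)² = 11² = 121)
(q(-5) - 211)*x(-7) - W = (-153 - 211)*(-7) - 1*121 = -364*(-7) - 121 = 2548 - 121 = 2427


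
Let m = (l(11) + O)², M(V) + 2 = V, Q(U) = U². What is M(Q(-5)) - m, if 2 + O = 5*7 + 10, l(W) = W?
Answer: -2893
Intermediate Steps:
O = 43 (O = -2 + (5*7 + 10) = -2 + (35 + 10) = -2 + 45 = 43)
M(V) = -2 + V
m = 2916 (m = (11 + 43)² = 54² = 2916)
M(Q(-5)) - m = (-2 + (-5)²) - 1*2916 = (-2 + 25) - 2916 = 23 - 2916 = -2893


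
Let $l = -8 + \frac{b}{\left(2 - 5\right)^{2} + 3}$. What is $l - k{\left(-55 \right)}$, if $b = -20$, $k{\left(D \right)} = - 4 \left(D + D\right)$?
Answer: $- \frac{1349}{3} \approx -449.67$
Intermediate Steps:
$k{\left(D \right)} = - 8 D$ ($k{\left(D \right)} = - 4 \cdot 2 D = - 8 D$)
$l = - \frac{29}{3}$ ($l = -8 - \frac{20}{\left(2 - 5\right)^{2} + 3} = -8 - \frac{20}{\left(-3\right)^{2} + 3} = -8 - \frac{20}{9 + 3} = -8 - \frac{20}{12} = -8 - \frac{5}{3} = - \frac{29}{3} \approx -9.6667$)
$l - k{\left(-55 \right)} = - \frac{29}{3} - \left(-8\right) \left(-55\right) = - \frac{29}{3} - 440 = - \frac{1349}{3}$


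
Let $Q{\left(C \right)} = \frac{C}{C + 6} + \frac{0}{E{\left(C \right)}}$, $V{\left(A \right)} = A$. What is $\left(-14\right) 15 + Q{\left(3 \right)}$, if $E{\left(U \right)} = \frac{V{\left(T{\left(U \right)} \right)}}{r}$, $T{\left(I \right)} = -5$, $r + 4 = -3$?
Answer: $- \frac{629}{3} \approx -209.67$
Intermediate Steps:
$r = -7$ ($r = -4 - 3 = -7$)
$E{\left(U \right)} = \frac{5}{7}$ ($E{\left(U \right)} = - \frac{5}{-7} = \left(-5\right) \left(- \frac{1}{7}\right) = \frac{5}{7}$)
$Q{\left(C \right)} = \frac{C}{6 + C}$ ($Q{\left(C \right)} = \frac{C}{C + 6} + \frac{0}{\frac{5}{7}} = \frac{C}{6 + C} + 0 \cdot \frac{7}{5} = \frac{C}{6 + C} + 0 = \frac{C}{6 + C}$)
$\left(-14\right) 15 + Q{\left(3 \right)} = \left(-14\right) 15 + \frac{3}{6 + 3} = -210 + \frac{3}{9} = -210 + 3 \cdot \frac{1}{9} = -210 + \frac{1}{3} = - \frac{629}{3}$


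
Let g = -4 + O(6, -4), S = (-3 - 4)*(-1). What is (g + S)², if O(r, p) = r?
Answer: 81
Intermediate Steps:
S = 7 (S = -7*(-1) = 7)
g = 2 (g = -4 + 6 = 2)
(g + S)² = (2 + 7)² = 9² = 81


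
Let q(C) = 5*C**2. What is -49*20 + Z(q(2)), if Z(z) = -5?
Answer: -985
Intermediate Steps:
-49*20 + Z(q(2)) = -49*20 - 5 = -980 - 5 = -985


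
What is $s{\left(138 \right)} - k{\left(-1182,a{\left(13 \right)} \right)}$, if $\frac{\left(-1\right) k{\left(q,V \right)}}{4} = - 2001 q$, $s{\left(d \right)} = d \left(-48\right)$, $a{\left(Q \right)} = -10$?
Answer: $9454104$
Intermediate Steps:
$s{\left(d \right)} = - 48 d$
$k{\left(q,V \right)} = 8004 q$ ($k{\left(q,V \right)} = - 4 \left(- 2001 q\right) = 8004 q$)
$s{\left(138 \right)} - k{\left(-1182,a{\left(13 \right)} \right)} = \left(-48\right) 138 - 8004 \left(-1182\right) = -6624 - -9460728 = -6624 + 9460728 = 9454104$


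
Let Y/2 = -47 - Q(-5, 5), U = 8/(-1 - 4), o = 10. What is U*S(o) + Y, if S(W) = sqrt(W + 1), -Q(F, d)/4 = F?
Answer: -134 - 8*sqrt(11)/5 ≈ -139.31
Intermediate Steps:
Q(F, d) = -4*F
S(W) = sqrt(1 + W)
U = -8/5 (U = 8/(-5) = -1/5*8 = -8/5 ≈ -1.6000)
Y = -134 (Y = 2*(-47 - (-4)*(-5)) = 2*(-47 - 1*20) = 2*(-47 - 20) = 2*(-67) = -134)
U*S(o) + Y = -8*sqrt(1 + 10)/5 - 134 = -8*sqrt(11)/5 - 134 = -134 - 8*sqrt(11)/5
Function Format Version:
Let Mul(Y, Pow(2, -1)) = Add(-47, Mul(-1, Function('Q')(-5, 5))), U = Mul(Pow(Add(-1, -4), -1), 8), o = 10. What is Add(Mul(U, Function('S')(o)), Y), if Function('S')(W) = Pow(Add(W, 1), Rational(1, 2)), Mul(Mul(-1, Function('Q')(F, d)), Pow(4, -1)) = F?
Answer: Add(-134, Mul(Rational(-8, 5), Pow(11, Rational(1, 2)))) ≈ -139.31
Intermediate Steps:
Function('Q')(F, d) = Mul(-4, F)
Function('S')(W) = Pow(Add(1, W), Rational(1, 2))
U = Rational(-8, 5) (U = Mul(Pow(-5, -1), 8) = Mul(Rational(-1, 5), 8) = Rational(-8, 5) ≈ -1.6000)
Y = -134 (Y = Mul(2, Add(-47, Mul(-1, Mul(-4, -5)))) = Mul(2, Add(-47, Mul(-1, 20))) = Mul(2, Add(-47, -20)) = Mul(2, -67) = -134)
Add(Mul(U, Function('S')(o)), Y) = Add(Mul(Rational(-8, 5), Pow(Add(1, 10), Rational(1, 2))), -134) = Add(Mul(Rational(-8, 5), Pow(11, Rational(1, 2))), -134) = Add(-134, Mul(Rational(-8, 5), Pow(11, Rational(1, 2))))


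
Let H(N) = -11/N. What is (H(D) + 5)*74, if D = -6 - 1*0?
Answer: 1517/3 ≈ 505.67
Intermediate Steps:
D = -6 (D = -6 + 0 = -6)
(H(D) + 5)*74 = (-11/(-6) + 5)*74 = (-11*(-1/6) + 5)*74 = (11/6 + 5)*74 = (41/6)*74 = 1517/3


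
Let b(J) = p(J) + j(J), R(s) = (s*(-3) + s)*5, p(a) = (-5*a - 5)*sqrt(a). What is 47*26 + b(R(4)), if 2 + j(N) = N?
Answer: 1180 + 390*I*sqrt(10) ≈ 1180.0 + 1233.3*I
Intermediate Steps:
p(a) = sqrt(a)*(-5 - 5*a) (p(a) = (-5 - 5*a)*sqrt(a) = sqrt(a)*(-5 - 5*a))
R(s) = -10*s (R(s) = (-3*s + s)*5 = -2*s*5 = -10*s)
j(N) = -2 + N
b(J) = -2 + J + 5*sqrt(J)*(-1 - J) (b(J) = 5*sqrt(J)*(-1 - J) + (-2 + J) = -2 + J + 5*sqrt(J)*(-1 - J))
47*26 + b(R(4)) = 47*26 + (-2 - 10*4 - 5*sqrt(-10*4)*(1 - 10*4)) = 1222 + (-2 - 40 - 5*sqrt(-40)*(1 - 40)) = 1222 + (-2 - 40 - 5*2*I*sqrt(10)*(-39)) = 1222 + (-2 - 40 + 390*I*sqrt(10)) = 1222 + (-42 + 390*I*sqrt(10)) = 1180 + 390*I*sqrt(10)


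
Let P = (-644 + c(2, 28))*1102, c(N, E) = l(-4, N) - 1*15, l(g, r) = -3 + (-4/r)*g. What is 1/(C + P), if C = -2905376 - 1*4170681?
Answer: -1/7796765 ≈ -1.2826e-7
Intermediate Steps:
l(g, r) = -3 - 4*g/r
c(N, E) = -18 + 16/N (c(N, E) = (-3 - 4*(-4)/N) - 1*15 = (-3 + 16/N) - 15 = -18 + 16/N)
C = -7076057 (C = -2905376 - 4170681 = -7076057)
P = -720708 (P = (-644 + (-18 + 16/2))*1102 = (-644 + (-18 + 16*(½)))*1102 = (-644 + (-18 + 8))*1102 = (-644 - 10)*1102 = -654*1102 = -720708)
1/(C + P) = 1/(-7076057 - 720708) = 1/(-7796765) = -1/7796765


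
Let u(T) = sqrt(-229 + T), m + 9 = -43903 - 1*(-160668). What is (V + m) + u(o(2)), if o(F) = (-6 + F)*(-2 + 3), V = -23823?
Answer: 92933 + I*sqrt(233) ≈ 92933.0 + 15.264*I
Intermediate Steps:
o(F) = -6 + F (o(F) = (-6 + F)*1 = -6 + F)
m = 116756 (m = -9 + (-43903 - 1*(-160668)) = -9 + (-43903 + 160668) = -9 + 116765 = 116756)
(V + m) + u(o(2)) = (-23823 + 116756) + sqrt(-229 + (-6 + 2)) = 92933 + sqrt(-229 - 4) = 92933 + sqrt(-233) = 92933 + I*sqrt(233)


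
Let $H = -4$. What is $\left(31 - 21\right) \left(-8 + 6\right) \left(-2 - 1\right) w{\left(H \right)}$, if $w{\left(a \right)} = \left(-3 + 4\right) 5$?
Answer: $300$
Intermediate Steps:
$w{\left(a \right)} = 5$ ($w{\left(a \right)} = 1 \cdot 5 = 5$)
$\left(31 - 21\right) \left(-8 + 6\right) \left(-2 - 1\right) w{\left(H \right)} = \left(31 - 21\right) \left(-8 + 6\right) \left(-2 - 1\right) 5 = 10 \left(-2\right) \left(-3\right) 5 = 10 \cdot 6 \cdot 5 = 10 \cdot 30 = 300$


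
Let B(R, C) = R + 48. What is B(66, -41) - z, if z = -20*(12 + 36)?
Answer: 1074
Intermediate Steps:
B(R, C) = 48 + R
z = -960 (z = -20*48 = -960)
B(66, -41) - z = (48 + 66) - 1*(-960) = 114 + 960 = 1074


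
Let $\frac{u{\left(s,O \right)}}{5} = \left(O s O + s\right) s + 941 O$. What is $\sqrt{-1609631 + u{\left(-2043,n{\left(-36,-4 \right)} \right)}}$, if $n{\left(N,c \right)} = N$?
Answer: $\sqrt{27065631754} \approx 1.6452 \cdot 10^{5}$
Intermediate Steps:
$u{\left(s,O \right)} = 4705 O + 5 s \left(s + s O^{2}\right)$ ($u{\left(s,O \right)} = 5 \left(\left(O s O + s\right) s + 941 O\right) = 5 \left(\left(s O^{2} + s\right) s + 941 O\right) = 5 \left(\left(s + s O^{2}\right) s + 941 O\right) = 5 \left(s \left(s + s O^{2}\right) + 941 O\right) = 5 \left(941 O + s \left(s + s O^{2}\right)\right) = 4705 O + 5 s \left(s + s O^{2}\right)$)
$\sqrt{-1609631 + u{\left(-2043,n{\left(-36,-4 \right)} \right)}} = \sqrt{-1609631 + \left(5 \left(-2043\right)^{2} + 4705 \left(-36\right) + 5 \left(-36\right)^{2} \left(-2043\right)^{2}\right)} = \sqrt{-1609631 + \left(5 \cdot 4173849 - 169380 + 5 \cdot 1296 \cdot 4173849\right)} = \sqrt{-1609631 + \left(20869245 - 169380 + 27046541520\right)} = \sqrt{-1609631 + 27067241385} = \sqrt{27065631754}$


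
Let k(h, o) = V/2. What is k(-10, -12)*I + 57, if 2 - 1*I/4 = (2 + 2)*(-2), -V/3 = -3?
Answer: 237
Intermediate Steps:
V = 9 (V = -3*(-3) = 9)
k(h, o) = 9/2
I = 40 (I = 8 - 4*(2 + 2)*(-2) = 8 - 16*(-2) = 8 - 4*(-8) = 8 + 32 = 40)
k(-10, -12)*I + 57 = (9/2)*40 + 57 = 180 + 57 = 237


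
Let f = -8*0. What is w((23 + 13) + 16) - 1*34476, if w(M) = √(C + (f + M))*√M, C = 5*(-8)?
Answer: -34476 + 4*√39 ≈ -34451.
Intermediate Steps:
f = 0
C = -40
w(M) = √M*√(-40 + M) (w(M) = √(-40 + (0 + M))*√M = √(-40 + M)*√M = √M*√(-40 + M))
w((23 + 13) + 16) - 1*34476 = √((23 + 13) + 16)*√(-40 + ((23 + 13) + 16)) - 1*34476 = √(36 + 16)*√(-40 + (36 + 16)) - 34476 = √52*√(-40 + 52) - 34476 = (2*√13)*√12 - 34476 = (2*√13)*(2*√3) - 34476 = 4*√39 - 34476 = -34476 + 4*√39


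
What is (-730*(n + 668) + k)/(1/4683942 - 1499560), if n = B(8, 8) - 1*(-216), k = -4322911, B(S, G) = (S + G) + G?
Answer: 23352968510442/7023852065519 ≈ 3.3248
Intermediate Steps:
B(S, G) = S + 2*G (B(S, G) = (G + S) + G = S + 2*G)
n = 240 (n = (8 + 2*8) - 1*(-216) = (8 + 16) + 216 = 24 + 216 = 240)
(-730*(n + 668) + k)/(1/4683942 - 1499560) = (-730*(240 + 668) - 4322911)/(1/4683942 - 1499560) = (-730*908 - 4322911)/(1/4683942 - 1499560) = (-662840 - 4322911)/(-7023852065519/4683942) = -4985751*(-4683942/7023852065519) = 23352968510442/7023852065519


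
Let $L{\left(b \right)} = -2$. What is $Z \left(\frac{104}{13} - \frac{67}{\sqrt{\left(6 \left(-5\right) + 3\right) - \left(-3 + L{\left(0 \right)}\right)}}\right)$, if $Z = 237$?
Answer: $1896 + \frac{15879 i \sqrt{22}}{22} \approx 1896.0 + 3385.4 i$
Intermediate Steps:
$Z \left(\frac{104}{13} - \frac{67}{\sqrt{\left(6 \left(-5\right) + 3\right) - \left(-3 + L{\left(0 \right)}\right)}}\right) = 237 \left(\frac{104}{13} - \frac{67}{\sqrt{\left(6 \left(-5\right) + 3\right) + \left(\left(-1\right) \left(-2\right) + 3\right)}}\right) = 237 \left(104 \cdot \frac{1}{13} - \frac{67}{\sqrt{\left(-30 + 3\right) + \left(2 + 3\right)}}\right) = 237 \left(8 - \frac{67}{\sqrt{-27 + 5}}\right) = 237 \left(8 - \frac{67}{\sqrt{-22}}\right) = 237 \left(8 - \frac{67}{i \sqrt{22}}\right) = 237 \left(8 - 67 \left(- \frac{i \sqrt{22}}{22}\right)\right) = 237 \left(8 + \frac{67 i \sqrt{22}}{22}\right) = 1896 + \frac{15879 i \sqrt{22}}{22}$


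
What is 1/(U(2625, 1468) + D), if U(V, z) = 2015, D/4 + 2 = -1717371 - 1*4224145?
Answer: -1/23764057 ≈ -4.2080e-8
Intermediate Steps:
D = -23766072 (D = -8 + 4*(-1717371 - 1*4224145) = -8 + 4*(-1717371 - 4224145) = -8 + 4*(-5941516) = -8 - 23766064 = -23766072)
1/(U(2625, 1468) + D) = 1/(2015 - 23766072) = 1/(-23764057) = -1/23764057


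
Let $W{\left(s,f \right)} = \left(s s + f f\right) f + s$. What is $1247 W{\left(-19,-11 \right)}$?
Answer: $-6635287$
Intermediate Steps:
$W{\left(s,f \right)} = s + f \left(f^{2} + s^{2}\right)$ ($W{\left(s,f \right)} = \left(s^{2} + f^{2}\right) f + s = \left(f^{2} + s^{2}\right) f + s = f \left(f^{2} + s^{2}\right) + s = s + f \left(f^{2} + s^{2}\right)$)
$1247 W{\left(-19,-11 \right)} = 1247 \left(-19 + \left(-11\right)^{3} - 11 \left(-19\right)^{2}\right) = 1247 \left(-19 - 1331 - 3971\right) = 1247 \left(-5321\right) = -6635287$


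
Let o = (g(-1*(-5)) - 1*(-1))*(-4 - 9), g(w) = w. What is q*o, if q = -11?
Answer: 858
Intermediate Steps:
o = -78 (o = (-1*(-5) - 1*(-1))*(-4 - 9) = (5 + 1)*(-13) = 6*(-13) = -78)
q*o = -11*(-78) = 858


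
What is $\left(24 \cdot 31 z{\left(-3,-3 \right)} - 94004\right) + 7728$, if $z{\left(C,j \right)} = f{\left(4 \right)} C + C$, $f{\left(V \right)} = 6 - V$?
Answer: $-92972$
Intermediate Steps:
$z{\left(C,j \right)} = 3 C$ ($z{\left(C,j \right)} = \left(6 - 4\right) C + C = 2 C + C = 3 C$)
$\left(24 \cdot 31 z{\left(-3,-3 \right)} - 94004\right) + 7728 = \left(24 \cdot 31 \cdot 3 \left(-3\right) - 94004\right) + 7728 = \left(744 \left(-9\right) - 94004\right) + 7728 = \left(-6696 - 94004\right) + 7728 = -100700 + 7728 = -92972$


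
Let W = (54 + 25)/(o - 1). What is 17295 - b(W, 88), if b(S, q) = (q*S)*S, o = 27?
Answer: 2785553/169 ≈ 16483.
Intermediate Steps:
W = 79/26 (W = (54 + 25)/(27 - 1) = 79/26 ≈ 3.0385)
b(S, q) = q*S² (b(S, q) = (S*q)*S = q*S²)
17295 - b(W, 88) = 17295 - 88*(79/26)² = 17295 - 88*6241/676 = 17295 - 1*137302/169 = 17295 - 137302/169 = 2785553/169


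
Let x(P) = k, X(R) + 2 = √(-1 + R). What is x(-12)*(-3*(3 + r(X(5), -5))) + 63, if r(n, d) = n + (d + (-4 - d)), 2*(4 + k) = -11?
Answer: 69/2 ≈ 34.500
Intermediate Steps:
X(R) = -2 + √(-1 + R)
k = -19/2 (k = -4 + (½)*(-11) = -4 - 11/2 = -19/2 ≈ -9.5000)
x(P) = -19/2
r(n, d) = -4 + n (r(n, d) = n - 4 = -4 + n)
x(-12)*(-3*(3 + r(X(5), -5))) + 63 = -(-57)*(3 + (-4 + (-2 + √(-1 + 5))))/2 + 63 = -(-57)*(3 + (-4 + (-2 + √4)))/2 + 63 = -(-57)*(3 + (-4 + (-2 + 2)))/2 + 63 = -(-57)*(3 + (-4 + 0))/2 + 63 = -(-57)*(3 - 4)/2 + 63 = -(-57)*(-1)/2 + 63 = -19/2*3 + 63 = -57/2 + 63 = 69/2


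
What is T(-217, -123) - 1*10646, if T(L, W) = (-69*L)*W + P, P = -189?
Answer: -1852514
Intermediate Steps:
T(L, W) = -189 - 69*L*W (T(L, W) = (-69*L)*W - 189 = -69*L*W - 189 = -189 - 69*L*W)
T(-217, -123) - 1*10646 = (-189 - 69*(-217)*(-123)) - 1*10646 = (-189 - 1841679) - 10646 = -1841868 - 10646 = -1852514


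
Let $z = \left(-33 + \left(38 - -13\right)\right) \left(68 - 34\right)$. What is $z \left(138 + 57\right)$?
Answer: $119340$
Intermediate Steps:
$z = 612$ ($z = \left(-33 + \left(38 + 13\right)\right) 34 = \left(-33 + 51\right) 34 = 18 \cdot 34 = 612$)
$z \left(138 + 57\right) = 612 \left(138 + 57\right) = 612 \cdot 195 = 119340$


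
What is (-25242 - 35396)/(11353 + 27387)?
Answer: -30319/19370 ≈ -1.5653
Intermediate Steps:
(-25242 - 35396)/(11353 + 27387) = -60638/38740 = -60638*1/38740 = -30319/19370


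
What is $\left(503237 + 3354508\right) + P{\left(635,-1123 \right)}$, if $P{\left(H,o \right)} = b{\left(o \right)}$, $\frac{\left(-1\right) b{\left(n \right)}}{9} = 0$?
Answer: $3857745$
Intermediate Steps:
$b{\left(n \right)} = 0$ ($b{\left(n \right)} = \left(-9\right) 0 = 0$)
$P{\left(H,o \right)} = 0$
$\left(503237 + 3354508\right) + P{\left(635,-1123 \right)} = \left(503237 + 3354508\right) + 0 = 3857745 + 0 = 3857745$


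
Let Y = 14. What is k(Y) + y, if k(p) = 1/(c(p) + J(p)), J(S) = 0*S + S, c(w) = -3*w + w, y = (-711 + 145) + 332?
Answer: -3277/14 ≈ -234.07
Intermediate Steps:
y = -234 (y = -566 + 332 = -234)
c(w) = -2*w
J(S) = S (J(S) = 0 + S = S)
k(p) = -1/p (k(p) = 1/(-2*p + p) = 1/(-p) = -1/p)
k(Y) + y = -1/14 - 234 = -3277/14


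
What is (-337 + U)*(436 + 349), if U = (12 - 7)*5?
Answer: -244920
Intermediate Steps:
U = 25 (U = 5*5 = 25)
(-337 + U)*(436 + 349) = (-337 + 25)*(436 + 349) = -312*785 = -244920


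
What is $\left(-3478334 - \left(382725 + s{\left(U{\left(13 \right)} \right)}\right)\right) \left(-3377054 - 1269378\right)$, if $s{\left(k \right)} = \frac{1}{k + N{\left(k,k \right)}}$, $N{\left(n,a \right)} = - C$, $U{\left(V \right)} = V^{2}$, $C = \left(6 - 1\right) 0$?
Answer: $\frac{3031885032107904}{169} \approx 1.794 \cdot 10^{13}$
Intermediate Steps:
$C = 0$ ($C = 5 \cdot 0 = 0$)
$N{\left(n,a \right)} = 0$ ($N{\left(n,a \right)} = \left(-1\right) 0 = 0$)
$s{\left(k \right)} = \frac{1}{k}$ ($s{\left(k \right)} = \frac{1}{k + 0} = \frac{1}{k}$)
$\left(-3478334 - \left(382725 + s{\left(U{\left(13 \right)} \right)}\right)\right) \left(-3377054 - 1269378\right) = \left(-3478334 - \left(382725 + \frac{1}{13^{2}}\right)\right) \left(-3377054 - 1269378\right) = \left(-3478334 - \frac{64680526}{169}\right) \left(-4646432\right) = \left(- \frac{652518972}{169}\right) \left(-4646432\right) = \frac{3031885032107904}{169}$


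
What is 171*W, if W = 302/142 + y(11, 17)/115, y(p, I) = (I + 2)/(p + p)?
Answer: 65557809/179630 ≈ 364.96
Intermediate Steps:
y(p, I) = (2 + I)/(2*p) (y(p, I) = (2 + I)/((2*p)) = (2 + I)*(1/(2*p)) = (2 + I)/(2*p))
W = 383379/179630 (W = 302/142 + ((½)*(2 + 17)/11)/115 = 302*(1/142) + ((½)*(1/11)*19)*(1/115) = 151/71 + (19/22)*(1/115) = 151/71 + 19/2530 = 383379/179630 ≈ 2.1343)
171*W = 171*(383379/179630) = 65557809/179630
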